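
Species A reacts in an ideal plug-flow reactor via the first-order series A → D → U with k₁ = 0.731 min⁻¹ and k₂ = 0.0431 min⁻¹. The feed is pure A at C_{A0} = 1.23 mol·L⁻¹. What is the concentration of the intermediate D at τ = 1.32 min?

0.737 mol·L⁻¹

For first-order series with pure A initially, C_D(τ) = k₁C_{A0}/(k₂−k₁)·(e^(−k₁τ) − e^(−k₂τ)).
e^(−k₁τ) = e^(−0.731×1.32) = e^(−0.9649) = 0.3810; e^(−k₂τ) = e^(−0.05689) = 0.9447.
C_D = 0.731×1.23/(0.0431−0.731) × (0.3810−0.9447) = (-1.307)×(-0.5637) = 0.7368 mol·L⁻¹.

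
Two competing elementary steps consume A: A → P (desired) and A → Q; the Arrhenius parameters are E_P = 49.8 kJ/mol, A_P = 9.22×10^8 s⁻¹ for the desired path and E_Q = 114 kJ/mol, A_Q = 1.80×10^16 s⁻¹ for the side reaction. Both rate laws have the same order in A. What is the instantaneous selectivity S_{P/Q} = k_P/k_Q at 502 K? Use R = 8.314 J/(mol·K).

0.245

k_P/k_Q = (A_P/A_Q)·exp[−(E_P−E_Q)/(RT)] = (A_P/A_Q)·exp[(E_Q−E_P)/(RT)].
(E_Q−E_P)/(RT) = (114−49.8)×10³/(8.314×502) = 64200/4174 = 15.38.
k_P/k_Q = (9.22×10^8/1.80×10^16)·exp(15.38) = 5.122×10^-8 × 4.791×10^6 = 0.245.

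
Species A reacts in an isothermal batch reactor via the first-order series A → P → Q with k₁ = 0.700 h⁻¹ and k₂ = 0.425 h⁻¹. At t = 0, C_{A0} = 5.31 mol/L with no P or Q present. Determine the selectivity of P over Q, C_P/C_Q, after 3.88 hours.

For first-order series with pure A initially, C_P(t) = k₁C_{A0}/(k₂−k₁)·(e^(−k₁t) − e^(−k₂t)).
e^(−k₁t) = e^(−0.700×3.88) = e^(−2.716) = 0.06614; e^(−k₂t) = e^(−1.649) = 0.1922.
C_P = 0.700×5.31/(0.425−0.700) × (0.06614−0.1922) = (-13.52)×(-0.1261) = 1.704 mol/L.
C_A = C_{A0}e^(−k₁t) = 0.3512 mol/L, so C_Q = C_{A0}−C_A−C_P = 3.254 mol/L; C_P/C_Q = 0.524.

0.524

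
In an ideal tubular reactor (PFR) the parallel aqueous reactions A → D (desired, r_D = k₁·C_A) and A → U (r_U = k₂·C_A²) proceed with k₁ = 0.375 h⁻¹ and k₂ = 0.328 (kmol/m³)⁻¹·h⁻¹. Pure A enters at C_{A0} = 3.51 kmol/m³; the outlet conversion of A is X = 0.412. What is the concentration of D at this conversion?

C_A = C_{A0}(1−X) = 2.064 kmol/m³.
Along a PFR/batch, dC_D/dC_A = −r_D/(r_D+r_U) = −k₁/(k₁+k₂·C_A).
Integrating from C_{A0} to C_A: C_D = (0.375/0.328)·ln[(0.375+0.328·3.51)/(0.375+0.328·2.06)] = 1.143·ln(1.526/1.052) = 0.4255 kmol/m³.

0.426 kmol/m³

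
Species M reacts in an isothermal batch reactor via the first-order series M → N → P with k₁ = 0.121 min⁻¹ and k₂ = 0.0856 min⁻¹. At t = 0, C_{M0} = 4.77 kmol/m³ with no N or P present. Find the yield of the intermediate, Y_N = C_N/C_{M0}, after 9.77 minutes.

Solving the coupled first-order balances gives C_N(t) = [k₁/(k₂−k₁)]·C_{M0}·(e^(−k₁t) − e^(−k₂t)).
e^(−k₁t) = e^(−0.121×9.77) = e^(−1.182) = 0.3066; e^(−k₂t) = e^(−0.8363) = 0.4333.
C_N = 0.121×4.77/(0.0856−0.121) × (0.3066−0.4333) = (-16.30)×(-0.1267) = 2.066 kmol/m³.
Y_N = C_N/C_{M0} = 2.066/4.77 = 0.433.

0.433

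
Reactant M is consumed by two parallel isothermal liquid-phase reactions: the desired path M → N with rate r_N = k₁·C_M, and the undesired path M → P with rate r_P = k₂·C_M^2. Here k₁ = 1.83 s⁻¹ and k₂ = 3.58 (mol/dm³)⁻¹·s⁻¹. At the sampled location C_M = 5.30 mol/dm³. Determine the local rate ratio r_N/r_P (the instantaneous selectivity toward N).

S_{N/P} = r_N/r_P = (k₁·C_M)/(k₂·C_M^2) = (k₁/k₂)·C_M⁻¹.
= (1.83×5.300) / (3.58×5.300^2) = 9.699/100.6 = 0.0964.
The undesired path is higher order in M, so low C_M (CSTR or dilute feed) favours N.

0.0964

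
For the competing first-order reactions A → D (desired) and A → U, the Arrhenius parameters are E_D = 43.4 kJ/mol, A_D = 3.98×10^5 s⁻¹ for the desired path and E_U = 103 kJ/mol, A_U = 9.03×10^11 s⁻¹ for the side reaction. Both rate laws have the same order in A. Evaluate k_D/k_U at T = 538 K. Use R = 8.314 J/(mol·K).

Since both paths have the same order in A, the concentration cancels and S_{D/U} = k_D/k_U = (A_D/A_U)·exp[(E_U−E_D)/(RT)].
(E_U−E_D)/(RT) = (103−43.4)×10³/(8.314×538) = 59600/4473 = 13.32.
k_D/k_U = (3.98×10^5/9.03×10^11)·exp(13.32) = 4.408×10^-7 × 6.121×10^5 = 0.270.

0.270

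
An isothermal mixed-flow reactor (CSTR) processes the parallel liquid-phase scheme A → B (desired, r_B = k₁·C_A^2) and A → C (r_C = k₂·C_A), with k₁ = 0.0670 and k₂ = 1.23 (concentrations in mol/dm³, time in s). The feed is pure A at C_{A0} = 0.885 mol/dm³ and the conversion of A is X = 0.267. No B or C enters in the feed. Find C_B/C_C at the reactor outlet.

Exit C_A = C_{A0}(1−X) = 0.885×0.733 = 0.6487 mol/dm³.
In a CSTR the entire volume is at exit conditions, so r_B = 0.0670×0.6487^2 = 0.02819 and r_C = 1.23×0.6487 = 0.7979.
Overall selectivity = C_B/C_C = r_Bτ/(r_Cτ) = r_B/r_C = 0.0353.

0.0353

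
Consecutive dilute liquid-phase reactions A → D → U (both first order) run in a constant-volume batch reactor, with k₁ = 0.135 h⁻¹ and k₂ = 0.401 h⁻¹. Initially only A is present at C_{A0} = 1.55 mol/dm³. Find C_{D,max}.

Evaluating C_D at t_opt = ln(k₂/k₁)/(k₂−k₁) gives C_{D,max}/C_{A0} = (k₁/k₂)^[k₂/(k₂−k₁)].
= (0.135/0.401)^(0.401/(0.401−0.135)) = (0.3367)^(1.508) = 0.1937.
C_{D,max} = 0.1937×1.55 = 0.300 mol/dm³.

0.300 mol/dm³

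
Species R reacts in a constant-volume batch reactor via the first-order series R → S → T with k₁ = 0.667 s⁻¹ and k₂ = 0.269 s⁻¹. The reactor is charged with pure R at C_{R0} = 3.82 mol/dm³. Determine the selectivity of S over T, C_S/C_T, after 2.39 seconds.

2.11

The intermediate concentration in a first-order A→B→C sequence is C_S = k₁C_{R0}(e^(−k₁t) − e^(−k₂t))/(k₂−k₁).
e^(−k₁t) = e^(−0.667×2.39) = e^(−1.594) = 0.2031; e^(−k₂t) = e^(−0.6429) = 0.5258.
C_S = 0.667×3.82/(0.269−0.667) × (0.2031−0.5258) = (-6.402)×(-0.3227) = 2.066 mol/dm³.
C_R = C_{R0}e^(−k₁t) = 0.7758 mol/dm³, so C_T = C_{R0}−C_R−C_S = 0.9785 mol/dm³; C_S/C_T = 2.11.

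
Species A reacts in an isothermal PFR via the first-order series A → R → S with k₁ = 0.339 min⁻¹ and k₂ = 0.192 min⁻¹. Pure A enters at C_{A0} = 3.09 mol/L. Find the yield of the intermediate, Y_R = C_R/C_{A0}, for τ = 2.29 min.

0.425

Solving the coupled first-order balances gives C_R(τ) = [k₁/(k₂−k₁)]·C_{A0}·(e^(−k₁τ) − e^(−k₂τ)).
e^(−k₁τ) = e^(−0.339×2.29) = e^(−0.7763) = 0.4601; e^(−k₂τ) = e^(−0.4397) = 0.6442.
C_R = 0.339×3.09/(0.192−0.339) × (0.4601−0.6442) = (-7.126)×(-0.1841) = 1.312 mol/L.
Y_R = C_R/C_{A0} = 1.312/3.09 = 0.425.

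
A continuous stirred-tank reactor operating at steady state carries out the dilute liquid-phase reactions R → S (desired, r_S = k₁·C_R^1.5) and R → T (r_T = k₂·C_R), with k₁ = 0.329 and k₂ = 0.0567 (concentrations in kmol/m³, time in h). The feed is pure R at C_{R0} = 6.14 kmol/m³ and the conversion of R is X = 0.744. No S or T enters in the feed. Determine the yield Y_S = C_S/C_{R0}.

0.654

Exit C_R = C_{R0}(1−X) = 6.14×0.256 = 1.572 kmol/m³.
In a CSTR the entire volume is at exit conditions, so r_S = 0.329×1.572^1.5 = 0.6483 and r_T = 0.0567×1.572 = 0.08912.
Fraction of consumed R going to S: r_S/(r_S+r_T) = 0.8792.
C_S = 0.8792·C_{R0}·X = 0.8792×6.14×0.744 = 4.02 kmol/m³; Y_S = C_S/C_{R0} = 0.654.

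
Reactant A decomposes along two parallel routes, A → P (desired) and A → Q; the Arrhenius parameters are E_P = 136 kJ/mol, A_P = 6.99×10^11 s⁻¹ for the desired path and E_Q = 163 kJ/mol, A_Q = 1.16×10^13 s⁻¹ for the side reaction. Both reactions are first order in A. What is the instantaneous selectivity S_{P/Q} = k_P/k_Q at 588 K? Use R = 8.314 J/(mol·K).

k_P/k_Q = (A_P/A_Q)·exp[−(E_P−E_Q)/(RT)] = (A_P/A_Q)·exp[(E_Q−E_P)/(RT)].
(E_Q−E_P)/(RT) = (163−136)×10³/(8.314×588) = 27000/4889 = 5.523.
k_P/k_Q = (6.99×10^11/1.16×10^13)·exp(5.523) = 0.06026 × 250.4 = 15.1.
Since E_P < E_Q, lowering the temperature improves selectivity toward P.

15.1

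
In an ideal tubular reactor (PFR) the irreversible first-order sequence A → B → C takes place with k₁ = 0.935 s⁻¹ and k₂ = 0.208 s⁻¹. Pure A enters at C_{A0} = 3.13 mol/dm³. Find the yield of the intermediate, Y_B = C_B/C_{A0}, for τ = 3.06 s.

The intermediate concentration in a first-order A→B→C sequence is C_B = k₁C_{A0}(e^(−k₁τ) − e^(−k₂τ))/(k₂−k₁).
e^(−k₁τ) = e^(−0.935×3.06) = e^(−2.861) = 0.05721; e^(−k₂τ) = e^(−0.6365) = 0.5292.
C_B = 0.935×3.13/(0.208−0.935) × (0.05721−0.5292) = (-4.026)×(-0.4719) = 1.900 mol/dm³.
Y_B = C_B/C_{A0} = 1.900/3.13 = 0.607.

0.607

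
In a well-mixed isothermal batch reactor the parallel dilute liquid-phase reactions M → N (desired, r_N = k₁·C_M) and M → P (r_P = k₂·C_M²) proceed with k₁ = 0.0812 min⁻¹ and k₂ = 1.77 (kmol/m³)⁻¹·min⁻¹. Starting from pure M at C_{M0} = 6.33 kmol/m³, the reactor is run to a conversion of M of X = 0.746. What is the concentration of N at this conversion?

C_M = C_{M0}(1−X) = 1.608 kmol/m³.
Along a PFR/batch, dC_N/dC_M = −r_N/(r_N+r_P) = −k₁/(k₁+k₂·C_M).
Integrating from C_{M0} to C_M: C_N = (0.0812/1.77)·ln[(0.0812+1.77·6.33)/(0.0812+1.77·1.61)] = 0.04588·ln(11.29/2.927) = 0.06191 kmol/m³.

0.0619 kmol/m³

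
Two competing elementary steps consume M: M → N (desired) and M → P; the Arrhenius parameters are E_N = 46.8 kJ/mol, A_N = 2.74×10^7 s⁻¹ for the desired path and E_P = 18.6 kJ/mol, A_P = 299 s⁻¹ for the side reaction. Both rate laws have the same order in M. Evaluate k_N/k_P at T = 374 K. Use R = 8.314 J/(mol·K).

k_N/k_P = (A_N/A_P)·exp[−(E_N−E_P)/(RT)] = (A_N/A_P)·exp[(E_P−E_N)/(RT)].
(E_P−E_N)/(RT) = (18.6−46.8)×10³/(8.314×374) = -28200/3109 = -9.069.
k_N/k_P = (2.74×10^7/299)·exp(-9.069) = 91639 × 1.152×10^-4 = 10.6.
Since E_N > E_P, raising the temperature improves selectivity toward N.

10.6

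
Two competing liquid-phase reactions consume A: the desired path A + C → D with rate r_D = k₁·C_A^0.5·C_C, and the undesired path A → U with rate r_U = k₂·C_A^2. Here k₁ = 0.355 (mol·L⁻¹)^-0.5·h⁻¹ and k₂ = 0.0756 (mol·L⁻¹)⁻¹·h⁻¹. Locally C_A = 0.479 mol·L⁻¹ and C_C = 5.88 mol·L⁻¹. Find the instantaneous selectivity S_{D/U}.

S_{D/U} = r_D/r_U = (k₁·C_A^0.5·C_C)/(k₂·C_A^2) = (k₁/k₂)·C_A^-1.5·C_C.
= (0.355×0.4790^0.5×5.880) / (0.0756×0.4790^2) = 1.445/0.01735 = 83.3.
The undesired path is higher order in A, so low C_A (CSTR or dilute feed) favours D.

83.3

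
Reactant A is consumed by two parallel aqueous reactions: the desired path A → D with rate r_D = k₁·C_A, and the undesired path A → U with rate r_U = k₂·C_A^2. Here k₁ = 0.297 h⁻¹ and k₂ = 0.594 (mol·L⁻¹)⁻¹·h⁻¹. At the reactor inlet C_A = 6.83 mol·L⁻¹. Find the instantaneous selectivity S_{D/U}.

0.0732

S_{D/U} = r_D/r_U = (k₁·C_A)/(k₂·C_A^2) = (k₁/k₂)·C_A⁻¹.
= (0.297×6.830) / (0.594×6.830^2) = 2.029/27.71 = 0.0732.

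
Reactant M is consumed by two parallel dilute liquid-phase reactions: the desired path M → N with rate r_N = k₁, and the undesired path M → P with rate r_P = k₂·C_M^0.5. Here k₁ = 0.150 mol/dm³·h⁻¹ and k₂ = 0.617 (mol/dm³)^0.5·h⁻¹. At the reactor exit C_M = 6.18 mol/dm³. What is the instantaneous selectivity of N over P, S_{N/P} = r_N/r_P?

S_{N/P} = r_N/r_P = (k₁)/(k₂·C_M^0.5) = (k₁/k₂)·C_M^-0.5.
= (0.150) / (0.617×6.180^0.5) = 0.1500/1.534 = 0.0978.

0.0978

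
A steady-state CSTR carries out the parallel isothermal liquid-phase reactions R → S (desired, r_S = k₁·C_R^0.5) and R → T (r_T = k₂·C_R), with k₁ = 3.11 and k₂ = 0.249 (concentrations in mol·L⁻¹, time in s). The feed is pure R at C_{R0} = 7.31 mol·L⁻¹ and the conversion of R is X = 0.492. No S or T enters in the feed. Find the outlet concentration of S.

3.12 mol·L⁻¹

Exit C_R = C_{R0}(1−X) = 7.31×0.508 = 3.713 mol·L⁻¹.
In a CSTR the entire volume is at exit conditions, so r_S = 3.11×3.713^0.5 = 5.993 and r_T = 0.249×3.713 = 0.9247.
Fraction of consumed R going to S: r_S/(r_S+r_T) = 0.8663.
C_S = 0.8663·C_{R0}·X = 0.8663×7.31×0.492 = 3.12 mol·L⁻¹.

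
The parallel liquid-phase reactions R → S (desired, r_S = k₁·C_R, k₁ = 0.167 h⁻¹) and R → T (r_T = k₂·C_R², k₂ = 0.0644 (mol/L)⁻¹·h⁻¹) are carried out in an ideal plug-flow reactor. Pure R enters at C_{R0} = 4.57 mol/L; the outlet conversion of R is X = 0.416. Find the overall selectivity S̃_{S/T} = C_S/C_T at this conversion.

0.726

C_R = C_{R0}(1−X) = 2.669 mol/L.
Along a PFR/batch, dC_S/dC_R = −r_S/(r_S+r_T) = −k₁/(k₁+k₂·C_R).
Integrating from C_{R0} to C_R: C_S = (0.167/0.0644)·ln[(0.167+0.0644·4.57)/(0.167+0.0644·2.67)] = 2.593·ln(0.4613/0.3389) = 0.7998 mol/L.
C_T = (C_{R0}−C_R)−C_S = 1.101 mol/L; S̃_{S/T} = 0.7998/1.101 = 0.726.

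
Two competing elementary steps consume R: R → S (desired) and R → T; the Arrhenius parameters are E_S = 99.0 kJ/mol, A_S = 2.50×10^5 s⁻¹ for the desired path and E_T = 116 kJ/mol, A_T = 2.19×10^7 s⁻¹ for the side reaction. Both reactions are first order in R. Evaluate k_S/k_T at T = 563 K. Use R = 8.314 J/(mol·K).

0.431

k_S/k_T = (A_S/A_T)·exp[−(E_S−E_T)/(RT)] = (A_S/A_T)·exp[(E_T−E_S)/(RT)].
(E_T−E_S)/(RT) = (116−99.0)×10³/(8.314×563) = 17000/4681 = 3.632.
k_S/k_T = (2.50×10^5/2.19×10^7)·exp(3.632) = 0.01142 × 37.78 = 0.431.
Since E_S < E_T, lowering the temperature improves selectivity toward S.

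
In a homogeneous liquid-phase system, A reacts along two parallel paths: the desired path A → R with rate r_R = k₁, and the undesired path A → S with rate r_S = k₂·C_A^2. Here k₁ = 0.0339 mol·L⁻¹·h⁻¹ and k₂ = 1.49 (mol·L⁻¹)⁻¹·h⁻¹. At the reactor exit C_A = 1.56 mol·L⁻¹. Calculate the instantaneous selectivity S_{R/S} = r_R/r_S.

S_{R/S} = r_R/r_S = (k₁)/(k₂·C_A^2) = (k₁/k₂)·C_A^-2.
= (0.0339) / (1.49×1.560^2) = 0.03390/3.626 = 0.00935.
The undesired path is higher order in A, so low C_A (CSTR or dilute feed) favours R.

0.00935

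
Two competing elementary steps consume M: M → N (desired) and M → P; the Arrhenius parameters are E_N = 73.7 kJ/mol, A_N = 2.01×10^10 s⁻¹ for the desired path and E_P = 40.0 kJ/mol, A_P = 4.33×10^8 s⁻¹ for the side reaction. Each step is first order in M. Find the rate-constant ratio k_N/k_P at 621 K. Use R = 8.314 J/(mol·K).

0.0679

With equal orders, S_{N/P} = k_N/k_P = (A_N/A_P)·exp[(E_P−E_N)/(RT)].
(E_P−E_N)/(RT) = (40.0−73.7)×10³/(8.314×621) = -33700/5163 = -6.527.
k_N/k_P = (2.01×10^10/4.33×10^8)·exp(-6.527) = 46.42 × 0.001463 = 0.0679.
Since E_N > E_P, raising the temperature improves selectivity toward N.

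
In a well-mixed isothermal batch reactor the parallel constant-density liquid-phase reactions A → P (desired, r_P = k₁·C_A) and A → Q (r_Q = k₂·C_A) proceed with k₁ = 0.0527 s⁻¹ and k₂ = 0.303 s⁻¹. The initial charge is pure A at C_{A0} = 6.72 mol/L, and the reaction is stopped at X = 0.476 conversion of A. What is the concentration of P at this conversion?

C_A = C_{A0}(1−X) = 3.521 mol/L.
Both paths are first order in A, so the instantaneous fraction to P is constant: dC_P/d(−C_A) = k₁/(k₁+k₂) = 0.1482.
C_P = 0.1482·(C_{A0}−C_A) = 0.1482×3.199 = 0.474 mol/L.

0.474 mol/L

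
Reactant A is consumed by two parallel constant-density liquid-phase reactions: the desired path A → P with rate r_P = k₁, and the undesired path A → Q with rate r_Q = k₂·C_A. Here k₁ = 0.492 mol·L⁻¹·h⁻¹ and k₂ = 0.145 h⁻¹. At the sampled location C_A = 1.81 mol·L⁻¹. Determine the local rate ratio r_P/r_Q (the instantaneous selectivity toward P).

1.87

S_{P/Q} = r_P/r_Q = (k₁)/(k₂·C_A) = (k₁/k₂)·C_A⁻¹.
= (0.492) / (0.145×1.810) = 0.4920/0.2625 = 1.87.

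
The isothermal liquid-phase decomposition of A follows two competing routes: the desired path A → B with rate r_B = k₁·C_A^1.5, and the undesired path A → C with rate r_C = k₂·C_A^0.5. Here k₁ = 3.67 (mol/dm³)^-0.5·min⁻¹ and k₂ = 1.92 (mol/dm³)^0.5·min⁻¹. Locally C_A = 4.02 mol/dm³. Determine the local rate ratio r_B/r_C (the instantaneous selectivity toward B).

S_{B/C} = r_B/r_C = (k₁·C_A^1.5)/(k₂·C_A^0.5) = (k₁/k₂)·C_A.
= (3.67×4.020^1.5) / (1.92×4.020^0.5) = 29.58/3.850 = 7.68.

7.68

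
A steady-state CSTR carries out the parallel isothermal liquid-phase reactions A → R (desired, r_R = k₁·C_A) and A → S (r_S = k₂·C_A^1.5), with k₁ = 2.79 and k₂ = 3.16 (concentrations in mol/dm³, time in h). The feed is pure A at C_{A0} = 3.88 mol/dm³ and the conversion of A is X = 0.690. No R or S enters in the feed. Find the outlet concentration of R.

1.19 mol/dm³

Exit C_A = C_{A0}(1−X) = 3.88×0.310 = 1.203 mol/dm³.
In a CSTR the entire volume is at exit conditions, so r_R = 2.79×1.203 = 3.356 and r_S = 3.16×1.203^1.5 = 4.168.
Fraction of consumed A going to R: r_R/(r_R+r_S) = 0.4460.
C_R = 0.4460·C_{A0}·X = 0.4460×3.88×0.690 = 1.19 mol/dm³.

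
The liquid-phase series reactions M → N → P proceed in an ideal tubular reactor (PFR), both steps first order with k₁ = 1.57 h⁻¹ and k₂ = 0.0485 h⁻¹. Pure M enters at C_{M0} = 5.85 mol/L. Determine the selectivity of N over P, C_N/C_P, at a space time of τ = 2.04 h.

Solving the coupled first-order balances gives C_N(τ) = [k₁/(k₂−k₁)]·C_{M0}·(e^(−k₁τ) − e^(−k₂τ)).
e^(−k₁τ) = e^(−1.57×2.04) = e^(−3.203) = 0.04065; e^(−k₂τ) = e^(−0.09894) = 0.9058.
C_N = 1.57×5.85/(0.0485−1.57) × (0.04065−0.9058) = (-6.036)×(-0.8651) = 5.222 mol/L.
C_M = C_{M0}e^(−k₁τ) = 0.2378 mol/L, so C_P = C_{M0}−C_M−C_N = 0.3898 mol/L; C_N/C_P = 13.4.

13.4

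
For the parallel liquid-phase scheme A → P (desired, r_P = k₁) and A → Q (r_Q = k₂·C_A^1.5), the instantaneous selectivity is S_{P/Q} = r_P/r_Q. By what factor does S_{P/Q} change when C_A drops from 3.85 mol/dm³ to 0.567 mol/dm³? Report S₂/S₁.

17.7

S_{P/Q} = (k₁/k₂)·C_A^-1.5, so S₂/S₁ = (C_{A,2}/C_{A,1})^-1.5.
= (0.567/3.85)^(-1.5) = (0.1473)^(-1.5) = 17.7.
Selectivity toward P rises as C_A falls — low-concentration operation is favoured.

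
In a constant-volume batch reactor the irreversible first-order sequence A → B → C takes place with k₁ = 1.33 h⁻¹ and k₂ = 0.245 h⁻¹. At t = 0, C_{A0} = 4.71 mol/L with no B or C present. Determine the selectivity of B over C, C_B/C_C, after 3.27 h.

1.18

The intermediate concentration in a first-order A→B→C sequence is C_B = k₁C_{A0}(e^(−k₁t) − e^(−k₂t))/(k₂−k₁).
e^(−k₁t) = e^(−1.33×3.27) = e^(−4.349) = 0.01292; e^(−k₂t) = e^(−0.8012) = 0.4488.
C_B = 1.33×4.71/(0.245−1.33) × (0.01292−0.4488) = (-5.774)×(-0.4359) = 2.517 mol/L.
C_A = C_{A0}e^(−k₁t) = 0.06085 mol/L, so C_C = C_{A0}−C_A−C_B = 2.132 mol/L; C_B/C_C = 1.18.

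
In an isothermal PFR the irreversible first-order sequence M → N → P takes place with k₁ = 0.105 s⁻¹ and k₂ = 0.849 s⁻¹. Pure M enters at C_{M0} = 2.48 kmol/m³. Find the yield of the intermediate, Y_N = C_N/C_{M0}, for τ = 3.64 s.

0.0899

For first-order series with pure M initially, C_N(τ) = k₁C_{M0}/(k₂−k₁)·(e^(−k₁τ) − e^(−k₂τ)).
e^(−k₁τ) = e^(−0.105×3.64) = e^(−0.3822) = 0.6824; e^(−k₂τ) = e^(−3.090) = 0.04549.
C_N = 0.105×2.48/(0.849−0.105) × (0.6824−0.04549) = 0.3500×0.6369 = 0.2229 kmol/m³.
Y_N = C_N/C_{M0} = 0.2229/2.48 = 0.0899.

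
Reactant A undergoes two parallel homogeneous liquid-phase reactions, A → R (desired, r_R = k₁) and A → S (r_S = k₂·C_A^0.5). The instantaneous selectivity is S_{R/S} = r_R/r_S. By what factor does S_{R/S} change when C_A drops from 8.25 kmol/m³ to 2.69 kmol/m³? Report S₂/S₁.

1.75

S_{R/S} = (k₁/k₂)·C_A^-0.5, so S₂/S₁ = (C_{A,2}/C_{A,1})^-0.5.
= (2.69/8.25)^(-0.5) = (0.3261)^(-0.5) = 1.75.
Selectivity toward R rises as C_A falls — low-concentration operation is favoured.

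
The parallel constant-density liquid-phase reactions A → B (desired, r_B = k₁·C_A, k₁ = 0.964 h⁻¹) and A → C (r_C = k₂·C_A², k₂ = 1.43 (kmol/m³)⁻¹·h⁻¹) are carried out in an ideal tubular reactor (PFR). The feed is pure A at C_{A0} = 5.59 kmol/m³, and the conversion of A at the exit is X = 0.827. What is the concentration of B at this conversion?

C_A = C_{A0}(1−X) = 0.9671 kmol/m³.
Along a PFR/batch, dC_B/dC_A = −r_B/(r_B+r_C) = −k₁/(k₁+k₂·C_A).
Integrating from C_{A0} to C_A: C_B = (0.964/1.43)·ln[(0.964+1.43·5.59)/(0.964+1.43·0.967)] = 0.6741·ln(8.958/2.347) = 0.9029 kmol/m³.

0.903 kmol/m³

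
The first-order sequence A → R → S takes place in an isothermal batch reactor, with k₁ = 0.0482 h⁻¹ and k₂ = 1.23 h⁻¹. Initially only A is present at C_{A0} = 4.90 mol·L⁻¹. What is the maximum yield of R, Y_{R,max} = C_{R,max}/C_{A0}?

At the optimum, C_{R,max}/C_{A0} = (k₁/k₂)^[k₂/(k₂−k₁)].
= (0.0482/1.23)^(1.23/(1.23−0.0482)) = (0.03919)^(1.041) = 0.03434.

0.0343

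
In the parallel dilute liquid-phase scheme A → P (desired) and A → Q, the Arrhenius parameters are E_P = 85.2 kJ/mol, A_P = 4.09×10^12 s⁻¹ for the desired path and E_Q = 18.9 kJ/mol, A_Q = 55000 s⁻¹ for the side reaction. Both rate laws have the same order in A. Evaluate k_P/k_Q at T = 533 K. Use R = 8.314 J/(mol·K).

23.6

Since both paths have the same order in A, the concentration cancels and S_{P/Q} = k_P/k_Q = (A_P/A_Q)·exp[(E_Q−E_P)/(RT)].
(E_Q−E_P)/(RT) = (18.9−85.2)×10³/(8.314×533) = -66300/4431 = -14.96.
k_P/k_Q = (4.09×10^12/55000)·exp(-14.96) = 7.436×10^7 × 3.179×10^-7 = 23.6.
Since E_P > E_Q, raising the temperature improves selectivity toward P.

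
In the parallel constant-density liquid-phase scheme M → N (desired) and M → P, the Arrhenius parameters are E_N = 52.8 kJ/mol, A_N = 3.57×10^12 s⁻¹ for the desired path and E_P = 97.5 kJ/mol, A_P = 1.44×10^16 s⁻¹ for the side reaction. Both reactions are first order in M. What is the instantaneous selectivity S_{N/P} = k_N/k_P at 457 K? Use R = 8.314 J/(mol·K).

k_N/k_P = (A_N/A_P)·exp[−(E_N−E_P)/(RT)] = (A_N/A_P)·exp[(E_P−E_N)/(RT)].
(E_P−E_N)/(RT) = (97.5−52.8)×10³/(8.314×457) = 44700/3799 = 11.76.
k_N/k_P = (3.57×10^12/1.44×10^16)·exp(11.76) = 2.479×10^-4 × 1.286×10^5 = 31.9.
Since E_N < E_P, lowering the temperature improves selectivity toward N.

31.9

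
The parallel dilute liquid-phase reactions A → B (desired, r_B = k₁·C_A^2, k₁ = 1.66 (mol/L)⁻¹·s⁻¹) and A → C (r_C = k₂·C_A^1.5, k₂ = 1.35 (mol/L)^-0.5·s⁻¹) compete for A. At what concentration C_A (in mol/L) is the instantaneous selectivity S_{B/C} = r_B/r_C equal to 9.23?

56.3 mol/L

S_{B/C} = (k₁/k₂)·C_A^0.5 ⇒ C_A = (S·k₂/k₁)^(2).
= (9.23×1.35/1.66)^(2) = (7.506)^(2) = 56.3 mol/L.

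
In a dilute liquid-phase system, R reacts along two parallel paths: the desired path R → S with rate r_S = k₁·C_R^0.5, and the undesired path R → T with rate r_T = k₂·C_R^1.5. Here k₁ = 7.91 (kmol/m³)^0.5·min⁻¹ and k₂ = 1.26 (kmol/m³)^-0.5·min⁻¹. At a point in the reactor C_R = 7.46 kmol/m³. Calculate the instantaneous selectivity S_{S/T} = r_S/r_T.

S_{S/T} = r_S/r_T = (k₁·C_R^0.5)/(k₂·C_R^1.5) = (k₁/k₂)·C_R⁻¹.
= (7.91×7.460^0.5) / (1.26×7.460^1.5) = 21.60/25.67 = 0.842.
The undesired path is higher order in R, so low C_R (CSTR or dilute feed) favours S.

0.842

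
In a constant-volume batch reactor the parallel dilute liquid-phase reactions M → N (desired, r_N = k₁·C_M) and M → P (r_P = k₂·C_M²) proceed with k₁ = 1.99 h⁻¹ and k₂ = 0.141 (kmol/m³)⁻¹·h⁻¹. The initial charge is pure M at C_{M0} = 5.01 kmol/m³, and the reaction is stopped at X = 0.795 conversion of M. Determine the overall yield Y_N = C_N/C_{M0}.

0.658

C_M = C_{M0}(1−X) = 1.027 kmol/m³.
Along a PFR/batch, dC_N/dC_M = −r_N/(r_N+r_P) = −k₁/(k₁+k₂·C_M).
Integrating from C_{M0} to C_M: C_N = (1.99/0.141)·ln[(1.99+0.141·5.01)/(1.99+0.141·1.03)] = 14.11·ln(2.696/2.135) = 3.296 kmol/m³.
Y_N = C_N/C_{M0} = 3.296/5.01 = 0.658.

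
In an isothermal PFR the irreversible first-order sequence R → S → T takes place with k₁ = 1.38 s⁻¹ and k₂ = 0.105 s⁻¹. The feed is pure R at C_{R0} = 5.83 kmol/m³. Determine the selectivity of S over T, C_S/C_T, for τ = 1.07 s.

Solving the coupled first-order balances gives C_S(τ) = [k₁/(k₂−k₁)]·C_{R0}·(e^(−k₁τ) − e^(−k₂τ)).
e^(−k₁τ) = e^(−1.38×1.07) = e^(−1.477) = 0.2284; e^(−k₂τ) = e^(−0.1124) = 0.8937.
C_S = 1.38×5.83/(0.105−1.38) × (0.2284−0.8937) = (-6.310)×(-0.6653) = 4.198 kmol/m³.
C_R = C_{R0}e^(−k₁τ) = 1.332 kmol/m³, so C_T = C_{R0}−C_R−C_S = 0.3001 kmol/m³; C_S/C_T = 14.0.

14.0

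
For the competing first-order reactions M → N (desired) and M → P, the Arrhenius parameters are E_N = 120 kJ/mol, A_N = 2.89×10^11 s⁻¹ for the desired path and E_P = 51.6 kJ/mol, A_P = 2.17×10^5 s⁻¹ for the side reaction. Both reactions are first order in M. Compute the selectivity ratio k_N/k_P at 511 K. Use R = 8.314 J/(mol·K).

k_N/k_P = (A_N/A_P)·exp[−(E_N−E_P)/(RT)] = (A_N/A_P)·exp[(E_P−E_N)/(RT)].
(E_P−E_N)/(RT) = (51.6−120)×10³/(8.314×511) = -68400/4248 = -16.10.
k_N/k_P = (2.89×10^11/2.17×10^5)·exp(-16.10) = 1.332×10^6 × 1.018×10^-7 = 0.136.
Since E_N > E_P, raising the temperature improves selectivity toward N.

0.136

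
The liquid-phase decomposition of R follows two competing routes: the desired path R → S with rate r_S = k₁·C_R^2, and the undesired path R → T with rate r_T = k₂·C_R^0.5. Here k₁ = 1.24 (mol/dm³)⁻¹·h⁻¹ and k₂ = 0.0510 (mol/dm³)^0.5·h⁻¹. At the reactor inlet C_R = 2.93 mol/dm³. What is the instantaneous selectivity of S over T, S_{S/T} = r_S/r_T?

S_{S/T} = r_S/r_T = (k₁·C_R^2)/(k₂·C_R^0.5) = (k₁/k₂)·C_R^1.5.
= (1.24×2.930^2) / (0.0510×2.930^0.5) = 10.65/0.08730 = 122.

122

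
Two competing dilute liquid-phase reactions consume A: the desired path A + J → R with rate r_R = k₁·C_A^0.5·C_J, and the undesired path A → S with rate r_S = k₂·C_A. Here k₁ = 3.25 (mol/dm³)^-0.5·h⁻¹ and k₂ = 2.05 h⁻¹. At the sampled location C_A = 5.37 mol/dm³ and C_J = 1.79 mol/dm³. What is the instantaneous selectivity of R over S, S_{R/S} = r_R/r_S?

S_{R/S} = r_R/r_S = (k₁·C_A^0.5·C_J)/(k₂·C_A) = (k₁/k₂)·C_A^-0.5·C_J.
= (3.25×5.370^0.5×1.790) / (2.05×5.370) = 13.48/11.01 = 1.22.

1.22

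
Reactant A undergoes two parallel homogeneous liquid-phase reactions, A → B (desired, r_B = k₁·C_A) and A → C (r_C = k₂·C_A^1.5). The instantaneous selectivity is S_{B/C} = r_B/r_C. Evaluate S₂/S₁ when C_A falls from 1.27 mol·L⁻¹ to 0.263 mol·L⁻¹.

S_{B/C} = (k₁/k₂)·C_A^-0.5, so S₂/S₁ = (C_{A,2}/C_{A,1})^-0.5.
= (0.263/1.27)^(-0.5) = (0.2071)^(-0.5) = 2.20.
Selectivity toward B rises as C_A falls — low-concentration operation is favoured.

2.20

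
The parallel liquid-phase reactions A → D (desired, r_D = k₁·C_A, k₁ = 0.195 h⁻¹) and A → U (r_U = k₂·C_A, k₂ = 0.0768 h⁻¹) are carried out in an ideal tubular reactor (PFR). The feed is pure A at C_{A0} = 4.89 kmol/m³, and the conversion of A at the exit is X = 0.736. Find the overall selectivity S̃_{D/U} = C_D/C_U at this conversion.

C_A = C_{A0}(1−X) = 1.291 kmol/m³.
Both paths are first order in A, so the instantaneous fraction to D is constant: dC_D/d(−C_A) = k₁/(k₁+k₂) = 0.7174.
C_D = 0.7174·(C_{A0}−C_A) = 0.7174×3.599 = 2.58 kmol/m³.
C_U = (C_{A0}−C_A)−C_D = 1.017 kmol/m³; S̃_{D/U} = 2.582/1.017 = 2.54.

2.54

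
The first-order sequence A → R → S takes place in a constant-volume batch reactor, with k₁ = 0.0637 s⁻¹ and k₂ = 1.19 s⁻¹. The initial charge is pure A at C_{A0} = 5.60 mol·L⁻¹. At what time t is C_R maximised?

2.60 s

Setting dC_R/dt = 0 gives t_opt = ln(k₂/k₁)/(k₂−k₁).
= ln(1.19/0.0637)/(1.19−0.0637) = ln(18.68)/1.126 = 2.928/1.126 = 2.60 s.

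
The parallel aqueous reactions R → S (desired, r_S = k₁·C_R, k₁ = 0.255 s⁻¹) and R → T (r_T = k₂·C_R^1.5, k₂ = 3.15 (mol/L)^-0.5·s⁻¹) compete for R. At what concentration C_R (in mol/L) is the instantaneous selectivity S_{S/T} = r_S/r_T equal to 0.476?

S_{S/T} = (k₁/k₂)·C_R^-0.5 ⇒ C_R = (S·k₂/k₁)^(-2).
= (0.476×3.15/0.255)^(-2) = (5.880)^(-2) = 0.0289 mol/L.

0.0289 mol/L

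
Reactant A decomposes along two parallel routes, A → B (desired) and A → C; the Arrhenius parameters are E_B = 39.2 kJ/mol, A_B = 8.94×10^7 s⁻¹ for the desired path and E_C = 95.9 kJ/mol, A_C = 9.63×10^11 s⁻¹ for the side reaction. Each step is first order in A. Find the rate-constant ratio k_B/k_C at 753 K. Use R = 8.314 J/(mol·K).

Since both paths have the same order in A, the concentration cancels and S_{B/C} = k_B/k_C = (A_B/A_C)·exp[(E_C−E_B)/(RT)].
(E_C−E_B)/(RT) = (95.9−39.2)×10³/(8.314×753) = 56700/6260 = 9.057.
k_B/k_C = (8.94×10^7/9.63×10^11)·exp(9.057) = 9.283×10^-5 × 8577 = 0.796.
Since E_B < E_C, lowering the temperature improves selectivity toward B.

0.796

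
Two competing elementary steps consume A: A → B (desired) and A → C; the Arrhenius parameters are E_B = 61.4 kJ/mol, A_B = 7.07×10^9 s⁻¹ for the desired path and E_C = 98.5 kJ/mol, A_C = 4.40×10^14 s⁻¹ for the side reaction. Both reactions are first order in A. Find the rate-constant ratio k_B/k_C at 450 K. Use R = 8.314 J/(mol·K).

0.326

k_B/k_C = (A_B/A_C)·exp[−(E_B−E_C)/(RT)] = (A_B/A_C)·exp[(E_C−E_B)/(RT)].
(E_C−E_B)/(RT) = (98.5−61.4)×10³/(8.314×450) = 37100/3741 = 9.916.
k_B/k_C = (7.07×10^9/4.40×10^14)·exp(9.916) = 1.607×10^-5 × 20259 = 0.326.
Since E_B < E_C, lowering the temperature improves selectivity toward B.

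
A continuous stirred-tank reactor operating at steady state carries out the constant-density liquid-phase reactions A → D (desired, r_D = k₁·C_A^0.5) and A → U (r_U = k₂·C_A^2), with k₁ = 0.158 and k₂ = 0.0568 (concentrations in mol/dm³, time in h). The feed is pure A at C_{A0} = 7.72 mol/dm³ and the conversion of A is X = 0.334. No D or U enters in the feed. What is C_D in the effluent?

0.497 mol/dm³

Exit C_A = C_{A0}(1−X) = 7.72×0.666 = 5.142 mol/dm³.
In a CSTR the entire volume is at exit conditions, so r_D = 0.158×5.142^0.5 = 0.3583 and r_U = 0.0568×5.142^2 = 1.502.
Fraction of consumed A going to D: r_D/(r_D+r_U) = 0.1926.
C_D = 0.1926·C_{A0}·X = 0.1926×7.72×0.334 = 0.497 mol/dm³.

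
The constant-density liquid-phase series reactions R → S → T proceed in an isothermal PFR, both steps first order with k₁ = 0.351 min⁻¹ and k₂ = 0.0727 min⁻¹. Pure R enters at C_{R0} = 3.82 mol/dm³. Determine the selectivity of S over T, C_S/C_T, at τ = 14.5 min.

For first-order series with pure R initially, C_S(τ) = k₁C_{R0}/(k₂−k₁)·(e^(−k₁τ) − e^(−k₂τ)).
e^(−k₁τ) = e^(−0.351×14.5) = e^(−5.089) = 0.006161; e^(−k₂τ) = e^(−1.054) = 0.3485.
C_S = 0.351×3.82/(0.0727−0.351) × (0.006161−0.3485) = (-4.818)×(-0.3423) = 1.649 mol/dm³.
C_R = C_{R0}e^(−k₁τ) = 0.02354 mol/dm³, so C_T = C_{R0}−C_R−C_S = 2.147 mol/dm³; C_S/C_T = 0.768.

0.768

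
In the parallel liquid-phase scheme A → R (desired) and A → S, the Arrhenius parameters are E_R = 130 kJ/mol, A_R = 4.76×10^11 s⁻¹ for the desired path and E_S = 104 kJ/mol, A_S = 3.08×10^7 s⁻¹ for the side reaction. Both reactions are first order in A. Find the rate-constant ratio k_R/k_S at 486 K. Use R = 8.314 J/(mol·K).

24.8

k_R/k_S = (A_R/A_S)·exp[−(E_R−E_S)/(RT)] = (A_R/A_S)·exp[(E_S−E_R)/(RT)].
(E_S−E_R)/(RT) = (104−130)×10³/(8.314×486) = -26000/4041 = -6.435.
k_R/k_S = (4.76×10^11/3.08×10^7)·exp(-6.435) = 15455 × 0.001605 = 24.8.
Since E_R > E_S, raising the temperature improves selectivity toward R.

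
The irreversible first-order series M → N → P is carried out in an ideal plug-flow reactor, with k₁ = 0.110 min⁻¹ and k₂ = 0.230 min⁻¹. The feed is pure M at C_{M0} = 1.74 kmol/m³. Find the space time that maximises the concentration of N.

6.15 min

Setting dC_N/dτ = 0 gives τ_opt = ln(k₂/k₁)/(k₂−k₁).
= ln(0.230/0.110)/(0.230−0.110) = ln(2.091)/0.1200 = 0.7376/0.1200 = 6.15 min.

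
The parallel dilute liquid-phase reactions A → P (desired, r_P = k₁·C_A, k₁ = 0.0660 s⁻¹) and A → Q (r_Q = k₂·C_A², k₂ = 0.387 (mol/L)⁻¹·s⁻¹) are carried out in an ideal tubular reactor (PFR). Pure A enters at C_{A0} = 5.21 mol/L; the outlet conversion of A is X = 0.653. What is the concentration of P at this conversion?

0.171 mol/L

C_A = C_{A0}(1−X) = 1.808 mol/L.
Along a PFR/batch, dC_P/dC_A = −r_P/(r_P+r_Q) = −k₁/(k₁+k₂·C_A).
Integrating from C_{A0} to C_A: C_P = (0.0660/0.387)·ln[(0.0660+0.387·5.21)/(0.0660+0.387·1.81)] = 0.1705·ln(2.082/0.7656) = 0.1706 mol/L.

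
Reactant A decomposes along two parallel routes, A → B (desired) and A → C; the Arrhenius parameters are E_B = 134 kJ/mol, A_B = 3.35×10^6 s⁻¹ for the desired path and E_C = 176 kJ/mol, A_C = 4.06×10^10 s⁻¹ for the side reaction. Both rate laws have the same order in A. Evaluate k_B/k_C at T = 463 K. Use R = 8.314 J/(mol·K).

4.52

k_B/k_C = (A_B/A_C)·exp[−(E_B−E_C)/(RT)] = (A_B/A_C)·exp[(E_C−E_B)/(RT)].
(E_C−E_B)/(RT) = (176−134)×10³/(8.314×463) = 42000/3849 = 10.91.
k_B/k_C = (3.35×10^6/4.06×10^10)·exp(10.91) = 8.251×10^-5 × 54767 = 4.52.
Since E_B < E_C, lowering the temperature improves selectivity toward B.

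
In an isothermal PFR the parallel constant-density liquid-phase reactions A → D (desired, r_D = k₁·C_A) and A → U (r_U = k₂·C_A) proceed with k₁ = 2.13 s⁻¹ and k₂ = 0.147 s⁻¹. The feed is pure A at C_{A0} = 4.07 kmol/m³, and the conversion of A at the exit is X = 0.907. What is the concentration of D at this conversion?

3.45 kmol/m³

C_A = C_{A0}(1−X) = 0.3785 kmol/m³.
Both paths are first order in A, so the instantaneous fraction to D is constant: dC_D/d(−C_A) = k₁/(k₁+k₂) = 0.9354.
C_D = 0.9354·(C_{A0}−C_A) = 0.9354×3.691 = 3.45 kmol/m³.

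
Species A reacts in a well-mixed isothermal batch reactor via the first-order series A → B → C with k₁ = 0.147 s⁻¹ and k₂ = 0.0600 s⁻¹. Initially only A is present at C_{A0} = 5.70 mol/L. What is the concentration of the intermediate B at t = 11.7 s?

3.05 mol/L

For first-order series with pure A initially, C_B(t) = k₁C_{A0}/(k₂−k₁)·(e^(−k₁t) − e^(−k₂t)).
e^(−k₁t) = e^(−0.147×11.7) = e^(−1.720) = 0.1791; e^(−k₂t) = e^(−0.7020) = 0.4956.
C_B = 0.147×5.70/(0.0600−0.147) × (0.1791−0.4956) = (-9.631)×(-0.3165) = 3.048 mol/L.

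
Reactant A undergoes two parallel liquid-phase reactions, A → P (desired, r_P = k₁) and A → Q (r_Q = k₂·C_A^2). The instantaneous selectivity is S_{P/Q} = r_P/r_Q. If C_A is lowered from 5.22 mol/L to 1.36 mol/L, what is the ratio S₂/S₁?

14.7

S_{P/Q} = (k₁/k₂)·C_A^-2, so S₂/S₁ = (C_{A,2}/C_{A,1})^-2.
= (1.36/5.22)^(-2) = (0.2605)^(-2) = 14.7.
Selectivity toward P rises as C_A falls — low-concentration operation is favoured.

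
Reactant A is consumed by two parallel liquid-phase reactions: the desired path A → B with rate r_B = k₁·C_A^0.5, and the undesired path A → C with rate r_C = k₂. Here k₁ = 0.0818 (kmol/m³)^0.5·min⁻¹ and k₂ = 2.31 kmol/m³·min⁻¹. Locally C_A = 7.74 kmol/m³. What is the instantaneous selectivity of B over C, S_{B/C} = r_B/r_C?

0.0985

S_{B/C} = r_B/r_C = (k₁·C_A^0.5)/(k₂) = (k₁/k₂)·C_A^0.5.
= (0.0818×7.740^0.5) / (2.31) = 0.2276/2.310 = 0.0985.
Since the desired path is higher order in A, keeping C_A high (PFR or concentrated feed) favours B.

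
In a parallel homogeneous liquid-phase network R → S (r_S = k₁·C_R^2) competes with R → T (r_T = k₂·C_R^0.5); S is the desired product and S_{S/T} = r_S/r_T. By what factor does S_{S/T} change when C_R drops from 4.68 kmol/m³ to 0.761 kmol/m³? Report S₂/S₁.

0.0656

S_{S/T} = (k₁/k₂)·C_R^1.5, so S₂/S₁ = (C_{R,2}/C_{R,1})^1.5.
= (0.761/4.68)^1.5 = (0.1626)^1.5 = 0.0656.
Selectivity toward S falls as C_R falls — high-concentration operation is favoured.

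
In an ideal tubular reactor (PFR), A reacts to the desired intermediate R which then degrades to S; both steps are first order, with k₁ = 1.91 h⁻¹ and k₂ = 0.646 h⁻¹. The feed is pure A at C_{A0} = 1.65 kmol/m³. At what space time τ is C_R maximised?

Setting dC_R/dτ = 0 gives τ_opt = ln(k₂/k₁)/(k₂−k₁).
= ln(0.646/1.91)/(0.646−1.91) = ln(0.3382)/-1.264 = -1.084/-1.264 = 0.858 h.

0.858 h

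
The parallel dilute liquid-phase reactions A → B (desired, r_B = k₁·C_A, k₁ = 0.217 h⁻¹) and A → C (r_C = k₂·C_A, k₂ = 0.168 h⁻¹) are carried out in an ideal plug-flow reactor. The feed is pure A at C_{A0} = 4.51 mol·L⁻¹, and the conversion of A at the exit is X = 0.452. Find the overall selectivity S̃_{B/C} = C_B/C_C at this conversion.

C_A = C_{A0}(1−X) = 2.471 mol·L⁻¹.
Both paths are first order in A, so the instantaneous fraction to B is constant: dC_B/d(−C_A) = k₁/(k₁+k₂) = 0.5636.
C_B = 0.5636·(C_{A0}−C_A) = 0.5636×2.039 = 1.15 mol·L⁻¹.
C_C = (C_{A0}−C_A)−C_B = 0.8895 mol·L⁻¹; S̃_{B/C} = 1.149/0.8895 = 1.29.

1.29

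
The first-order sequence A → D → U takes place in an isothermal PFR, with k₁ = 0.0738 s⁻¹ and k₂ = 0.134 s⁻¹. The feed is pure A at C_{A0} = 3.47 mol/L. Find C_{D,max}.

At the optimum, C_{D,max}/C_{A0} = (k₁/k₂)^[k₂/(k₂−k₁)].
= (0.0738/0.134)^(0.134/(0.134−0.0738)) = (0.5507)^(2.226) = 0.2651.
C_{D,max} = 0.2651×3.47 = 0.920 mol/L.

0.920 mol/L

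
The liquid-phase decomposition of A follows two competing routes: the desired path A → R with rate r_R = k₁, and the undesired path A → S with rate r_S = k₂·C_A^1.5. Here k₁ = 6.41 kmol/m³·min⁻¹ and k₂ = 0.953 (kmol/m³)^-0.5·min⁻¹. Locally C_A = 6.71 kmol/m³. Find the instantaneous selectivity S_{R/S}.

S_{R/S} = r_R/r_S = (k₁)/(k₂·C_A^1.5) = (k₁/k₂)·C_A^-1.5.
= (6.41) / (0.953×6.710^1.5) = 6.410/16.56 = 0.387.
The undesired path is higher order in A, so low C_A (CSTR or dilute feed) favours R.

0.387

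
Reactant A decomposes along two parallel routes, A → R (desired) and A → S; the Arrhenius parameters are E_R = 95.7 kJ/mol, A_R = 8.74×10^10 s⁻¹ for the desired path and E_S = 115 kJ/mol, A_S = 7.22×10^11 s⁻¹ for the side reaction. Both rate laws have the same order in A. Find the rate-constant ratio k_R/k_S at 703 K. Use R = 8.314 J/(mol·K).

With equal orders, S_{R/S} = k_R/k_S = (A_R/A_S)·exp[(E_S−E_R)/(RT)].
(E_S−E_R)/(RT) = (115−95.7)×10³/(8.314×703) = 19300/5845 = 3.302.
k_R/k_S = (8.74×10^10/7.22×10^11)·exp(3.302) = 0.1211 × 27.17 = 3.29.

3.29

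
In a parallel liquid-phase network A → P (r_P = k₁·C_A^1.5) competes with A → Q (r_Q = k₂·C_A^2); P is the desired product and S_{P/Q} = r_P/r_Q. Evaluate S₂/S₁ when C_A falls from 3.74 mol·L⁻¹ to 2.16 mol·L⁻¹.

S_{P/Q} = (k₁/k₂)·C_A^-0.5, so S₂/S₁ = (C_{A,2}/C_{A,1})^-0.5.
= (2.16/3.74)^(-0.5) = (0.5775)^(-0.5) = 1.32.
Selectivity toward P rises as C_A falls — low-concentration operation is favoured.

1.32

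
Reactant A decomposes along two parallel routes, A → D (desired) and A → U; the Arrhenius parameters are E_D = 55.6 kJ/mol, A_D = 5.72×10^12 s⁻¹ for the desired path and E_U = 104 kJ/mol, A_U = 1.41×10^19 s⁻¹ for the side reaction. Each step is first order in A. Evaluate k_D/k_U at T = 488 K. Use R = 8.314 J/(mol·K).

k_D/k_U = (A_D/A_U)·exp[−(E_D−E_U)/(RT)] = (A_D/A_U)·exp[(E_U−E_D)/(RT)].
(E_U−E_D)/(RT) = (104−55.6)×10³/(8.314×488) = 48400/4057 = 11.93.
k_D/k_U = (5.72×10^12/1.41×10^19)·exp(11.93) = 4.057×10^-7 × 1.516×10^5 = 0.0615.

0.0615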